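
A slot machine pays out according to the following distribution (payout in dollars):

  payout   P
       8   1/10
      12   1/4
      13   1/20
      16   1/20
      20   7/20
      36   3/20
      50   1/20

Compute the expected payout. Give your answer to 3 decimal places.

E[X] = (1/10)·8 + (1/4)·12 + (1/20)·13 + (1/20)·16 + (7/20)·20 + (3/20)·36 + (1/20)·50
     = 403/20 ≈ 20.150

$20.150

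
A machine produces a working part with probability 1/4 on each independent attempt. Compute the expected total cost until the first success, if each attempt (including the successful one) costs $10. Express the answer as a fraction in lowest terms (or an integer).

E[#attempts] = 1/p = 4; E[cost] = 10·4 = 40.

$40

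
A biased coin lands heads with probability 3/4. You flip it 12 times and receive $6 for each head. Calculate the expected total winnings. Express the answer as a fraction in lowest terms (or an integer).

$54

E[#heads] = 12·3/4 = 9 (linearity over flips).
E[winnings] = 6·9 = 54.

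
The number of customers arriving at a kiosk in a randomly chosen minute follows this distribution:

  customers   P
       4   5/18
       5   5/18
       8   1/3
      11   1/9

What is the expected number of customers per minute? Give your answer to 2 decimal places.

E[X] = (5/18)·4 + (5/18)·5 + (1/3)·8 + (1/9)·11
     = 115/18 ≈ 6.39

6.39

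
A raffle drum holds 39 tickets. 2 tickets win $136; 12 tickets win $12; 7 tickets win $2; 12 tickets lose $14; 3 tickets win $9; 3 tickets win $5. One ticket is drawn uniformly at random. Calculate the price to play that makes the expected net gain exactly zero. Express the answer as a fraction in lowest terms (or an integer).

E[payout] = (2/39)·136 + (12/39)·12 + (7/39)·2 + (12/39)·(-14) + (3/39)·9 + (3/39)·5 = 304/39
Fair fee = E[payout] = 304/39

304/39 dollars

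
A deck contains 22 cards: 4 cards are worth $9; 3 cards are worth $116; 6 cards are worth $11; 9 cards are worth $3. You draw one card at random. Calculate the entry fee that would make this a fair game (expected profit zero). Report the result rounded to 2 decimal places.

E[payout] = (4/22)·9 + (3/22)·116 + (6/22)·11 + (9/22)·3 = 477/22
Fair fee = E[payout] = 477/22 ≈ $21.68

$21.68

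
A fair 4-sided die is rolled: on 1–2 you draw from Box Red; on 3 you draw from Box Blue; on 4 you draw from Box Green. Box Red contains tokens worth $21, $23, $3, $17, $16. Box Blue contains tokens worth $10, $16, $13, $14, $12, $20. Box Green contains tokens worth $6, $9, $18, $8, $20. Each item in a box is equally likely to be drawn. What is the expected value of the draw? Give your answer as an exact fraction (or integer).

E[X | Box Red] = (21 + 23 + 3 + 17 + 16)/5 = 16
E[X | Box Blue] = (10 + 16 + 13 + 14 + 12 + 20)/6 = 85/6
E[X | Box Green] = (6 + 9 + 18 + 8 + 20)/5 = 61/5
E[X] = (1/2)·16 + (1/4)·85/6 + (1/4)·61/5 = 1751/120

1751/120 dollars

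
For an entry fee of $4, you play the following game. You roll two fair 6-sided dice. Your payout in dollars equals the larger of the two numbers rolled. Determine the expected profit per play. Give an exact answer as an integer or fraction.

Distribution of the larger of the two numbers rolled: 1 w.p. 1/36, 2 w.p. 1/12, 3 w.p. 5/36, 4 w.p. 7/36, 5 w.p. 1/4, 6 w.p. 11/36
E[payout] = (1/36)·1 + (1/12)·2 + (5/36)·3 + (7/36)·4 + (1/4)·5 + (11/36)·6 = 161/36
Expected profit = 161/36 − 4 = 17/36

17/36 dollars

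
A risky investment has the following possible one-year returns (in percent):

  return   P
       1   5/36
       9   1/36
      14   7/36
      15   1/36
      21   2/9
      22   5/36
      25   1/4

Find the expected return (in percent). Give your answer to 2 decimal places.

17.50

E[X] = (5/36)·1 + (1/36)·9 + (7/36)·14 + (1/36)·15 + (2/9)·21 + (5/36)·22 + (1/4)·25
     = 35/2 ≈ 17.50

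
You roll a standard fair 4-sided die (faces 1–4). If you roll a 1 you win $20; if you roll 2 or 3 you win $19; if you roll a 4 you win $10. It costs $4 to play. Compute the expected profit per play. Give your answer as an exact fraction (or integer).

$13

E[payout] = (1/4)·10 + (1/2)·19 + (1/4)·20 = 17
Expected profit = 17 − 4 = 13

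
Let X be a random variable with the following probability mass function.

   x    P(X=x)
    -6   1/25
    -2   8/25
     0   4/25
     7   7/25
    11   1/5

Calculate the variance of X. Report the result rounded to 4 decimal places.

E[X] = (1/25)·(-6) + (8/25)·(-2) + (4/25)·0 + (7/25)·7 + (1/5)·11 = 82/25
E[X²] = (1/25)·36 + (8/25)·4 + (4/25)·0 + (7/25)·49 + (1/5)·121 = 1016/25
Var(X) = 1016/25 − (82/25)² = 18676/625 ≈ 29.8816

29.8816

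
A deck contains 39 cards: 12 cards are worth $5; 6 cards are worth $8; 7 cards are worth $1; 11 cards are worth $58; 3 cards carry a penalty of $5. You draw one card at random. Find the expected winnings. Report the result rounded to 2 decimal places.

$18.92

E[payout] = (12/39)·5 + (6/39)·8 + (7/39)·1 + (11/39)·58 + (3/39)·(-5) = 246/13
≈ $18.92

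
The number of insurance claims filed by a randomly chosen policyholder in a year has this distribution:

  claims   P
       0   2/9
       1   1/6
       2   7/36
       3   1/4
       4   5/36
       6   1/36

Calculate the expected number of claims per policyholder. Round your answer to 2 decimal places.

E[X] = (2/9)·0 + (1/6)·1 + (7/36)·2 + (1/4)·3 + (5/36)·4 + (1/36)·6
     = 73/36 ≈ 2.03

2.03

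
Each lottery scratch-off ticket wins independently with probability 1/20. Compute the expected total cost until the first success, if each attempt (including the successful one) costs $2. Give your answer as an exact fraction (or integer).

$40

E[#attempts] = 1/p = 20; E[cost] = 2·20 = 40.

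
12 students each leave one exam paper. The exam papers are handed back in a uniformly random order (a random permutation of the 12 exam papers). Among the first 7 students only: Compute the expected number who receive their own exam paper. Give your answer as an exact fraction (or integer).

Let Xᵢ = 1 if person i gets their own exam paper. For each i, P(Xᵢ=1) = 1/12.
By linearity of expectation, E[X₁+…+X_7] = 7·(1/12) = 7/12.

7/12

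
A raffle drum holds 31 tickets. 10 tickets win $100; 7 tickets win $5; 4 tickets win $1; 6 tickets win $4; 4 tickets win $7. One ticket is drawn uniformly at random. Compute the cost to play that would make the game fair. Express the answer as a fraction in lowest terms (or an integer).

1091/31 dollars

E[payout] = (10/31)·100 + (7/31)·5 + (4/31)·1 + (6/31)·4 + (4/31)·7 = 1091/31
Fair fee = E[payout] = 1091/31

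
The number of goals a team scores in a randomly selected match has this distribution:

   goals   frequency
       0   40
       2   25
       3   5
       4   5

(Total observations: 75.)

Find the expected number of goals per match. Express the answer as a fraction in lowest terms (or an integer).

17/15

Total = 75, so P(goals=0) = 40/75, etc.
E[X] = (8/15)·0 + (1/3)·2 + (1/15)·3 + (1/15)·4
     = 17/15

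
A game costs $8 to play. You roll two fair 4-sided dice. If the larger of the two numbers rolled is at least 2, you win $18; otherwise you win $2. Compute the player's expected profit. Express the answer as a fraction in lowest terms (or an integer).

$9

E[payout] = (1/16)·2 + (15/16)·18 = 17
Expected profit = 17 − 8 = 9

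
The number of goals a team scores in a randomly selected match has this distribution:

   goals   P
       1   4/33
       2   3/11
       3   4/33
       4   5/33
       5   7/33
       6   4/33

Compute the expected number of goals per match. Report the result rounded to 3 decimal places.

E[X] = (4/33)·1 + (3/11)·2 + (4/33)·3 + (5/33)·4 + (7/33)·5 + (4/33)·6
     = 113/33 ≈ 3.424

3.424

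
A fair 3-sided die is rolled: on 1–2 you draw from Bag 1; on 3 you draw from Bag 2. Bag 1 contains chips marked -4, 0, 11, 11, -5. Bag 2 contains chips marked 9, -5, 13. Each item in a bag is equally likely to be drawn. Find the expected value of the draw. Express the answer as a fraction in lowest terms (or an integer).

163/45

E[X | Bag 1] = (-4 + 0 + 11 + 11 − 5)/5 = 13/5
E[X | Bag 2] = (9 − 5 + 13)/3 = 17/3
E[X] = (2/3)·13/5 + (1/3)·17/3 = 163/45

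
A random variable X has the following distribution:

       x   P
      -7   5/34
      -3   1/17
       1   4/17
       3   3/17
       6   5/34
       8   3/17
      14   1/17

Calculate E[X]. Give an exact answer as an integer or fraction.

E[X] = (5/34)·(-7) + (1/17)·(-3) + (4/17)·1 + (3/17)·3 + (5/34)·6 + (3/17)·8 + (1/17)·14
     = 91/34

91/34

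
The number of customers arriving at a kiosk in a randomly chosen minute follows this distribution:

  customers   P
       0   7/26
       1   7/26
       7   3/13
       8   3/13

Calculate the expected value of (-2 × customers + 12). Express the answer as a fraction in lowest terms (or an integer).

59/13

E[-2x+12] = (7/26)·12 + (7/26)·10 + (3/13)·(-2) + (3/13)·(-4)
     = 59/13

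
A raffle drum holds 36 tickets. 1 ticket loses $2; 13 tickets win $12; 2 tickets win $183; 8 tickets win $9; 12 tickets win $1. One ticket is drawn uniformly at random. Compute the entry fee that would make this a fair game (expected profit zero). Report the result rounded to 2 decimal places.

E[payout] = (1/36)·(-2) + (13/36)·12 + (2/36)·183 + (8/36)·9 + (12/36)·1 = 151/9
Fair fee = E[payout] = 151/9 ≈ $16.78

$16.78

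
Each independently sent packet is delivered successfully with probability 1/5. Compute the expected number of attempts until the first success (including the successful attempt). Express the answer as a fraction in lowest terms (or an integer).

For a geometric distribution, E[trials] = 1/p = 1/(1/5) = 5.

5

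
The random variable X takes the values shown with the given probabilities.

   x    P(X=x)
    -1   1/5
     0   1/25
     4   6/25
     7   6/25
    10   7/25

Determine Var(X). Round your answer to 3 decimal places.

16.342

E[X] = (1/5)·(-1) + (1/25)·0 + (6/25)·4 + (6/25)·7 + (7/25)·10 = 131/25
E[X²] = (1/5)·1 + (1/25)·0 + (6/25)·16 + (6/25)·49 + (7/25)·100 = 219/5
Var(X) = 219/5 − (131/25)² = 10214/625 ≈ 16.342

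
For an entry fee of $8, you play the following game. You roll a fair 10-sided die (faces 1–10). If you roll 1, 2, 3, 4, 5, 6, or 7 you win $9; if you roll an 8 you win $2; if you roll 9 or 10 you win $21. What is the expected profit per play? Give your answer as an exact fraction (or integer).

E[payout] = (1/10)·2 + (7/10)·9 + (1/5)·21 = 107/10
Expected profit = 107/10 − 8 = 27/10

27/10 dollars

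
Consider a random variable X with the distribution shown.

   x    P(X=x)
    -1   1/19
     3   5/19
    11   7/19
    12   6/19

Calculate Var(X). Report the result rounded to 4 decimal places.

E[X] = (1/19)·(-1) + (5/19)·3 + (7/19)·11 + (6/19)·12 = 163/19
E[X²] = (1/19)·1 + (5/19)·9 + (7/19)·121 + (6/19)·144 = 1757/19
Var(X) = 1757/19 − (163/19)² = 6814/361 ≈ 18.8753

18.8753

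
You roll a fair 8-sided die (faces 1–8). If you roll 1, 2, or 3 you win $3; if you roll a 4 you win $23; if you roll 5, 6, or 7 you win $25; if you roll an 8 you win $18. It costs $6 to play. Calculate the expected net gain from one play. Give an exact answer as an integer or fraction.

77/8 dollars

E[payout] = (3/8)·3 + (1/8)·18 + (1/8)·23 + (3/8)·25 = 125/8
Expected profit = 125/8 − 6 = 77/8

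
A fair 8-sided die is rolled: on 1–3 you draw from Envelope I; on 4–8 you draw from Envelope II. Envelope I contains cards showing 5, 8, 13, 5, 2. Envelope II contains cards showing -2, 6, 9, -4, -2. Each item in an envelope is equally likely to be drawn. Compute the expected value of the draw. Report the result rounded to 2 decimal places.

3.35

E[X | Envelope I] = (5 + 8 + 13 + 5 + 2)/5 = 33/5
E[X | Envelope II] = (-2 + 6 + 9 − 4 − 2)/5 = 7/5
E[X] = (3/8)·33/5 + (5/8)·7/5 = 67/20 ≈ 3.35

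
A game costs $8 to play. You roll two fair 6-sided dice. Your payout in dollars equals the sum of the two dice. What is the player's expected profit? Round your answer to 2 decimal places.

-$1.00

Distribution of the sum of the two dice: 2 w.p. 1/36, 3 w.p. 1/18, 4 w.p. 1/12, 5 w.p. 1/9, 6 w.p. 5/36, 7 w.p. 1/6, …
E[payout] = (1/36)·2 + (1/18)·3 + (1/12)·4 + (1/9)·5 + (5/36)·6 + (1/6)·7 + (5/36)·8 + (1/9)·9 + (1/12)·10 + (1/18)·11 + (1/36)·12 = 7
Expected profit = 7 − 8 = -1 ≈ -$1.00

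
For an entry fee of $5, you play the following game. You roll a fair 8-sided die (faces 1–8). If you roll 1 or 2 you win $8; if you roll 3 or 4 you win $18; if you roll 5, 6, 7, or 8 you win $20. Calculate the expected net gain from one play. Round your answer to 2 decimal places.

E[payout] = (1/4)·8 + (1/4)·18 + (1/2)·20 = 33/2
Expected profit = 33/2 − 5 = 23/2 ≈ $11.50

$11.50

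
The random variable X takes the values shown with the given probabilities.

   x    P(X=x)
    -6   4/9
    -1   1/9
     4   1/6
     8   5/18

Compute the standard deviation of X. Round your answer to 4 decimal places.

E[X] = 1/9, E[X²] = 329/9
Var(X) = E[X²] − (E[X])² = 329/9 − 1/81 = 2960/81
SD(X) = √(2960/81) ≈ 6.0451

6.0451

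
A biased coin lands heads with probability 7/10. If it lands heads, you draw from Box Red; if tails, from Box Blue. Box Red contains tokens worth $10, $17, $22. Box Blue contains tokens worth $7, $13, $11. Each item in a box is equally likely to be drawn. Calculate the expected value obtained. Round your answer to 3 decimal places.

E[X | Box Red] = (10 + 17 + 22)/3 = 49/3
E[X | Box Blue] = (7 + 13 + 11)/3 = 31/3
E[X] = (7/10)·49/3 + (3/10)·31/3 = 218/15 ≈ 14.533

$14.533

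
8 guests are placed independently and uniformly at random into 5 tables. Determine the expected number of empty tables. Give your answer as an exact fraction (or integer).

Let Xⱼ=1 if table j is empty. P(Xⱼ=1) = ((5-1)/5)^8 = 65536/390625.
By linearity, E[#empty] = 5·65536/390625 = 65536/78125.

65536/78125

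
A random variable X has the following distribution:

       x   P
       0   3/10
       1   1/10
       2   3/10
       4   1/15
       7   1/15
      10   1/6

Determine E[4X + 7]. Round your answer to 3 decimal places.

19.400

E[4x+7] = (3/10)·7 + (1/10)·11 + (3/10)·15 + (1/15)·23 + (1/15)·35 + (1/6)·47
     = 97/5 ≈ 19.400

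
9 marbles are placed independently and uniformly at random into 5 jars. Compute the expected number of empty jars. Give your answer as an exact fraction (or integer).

Let Xⱼ=1 if jar j is empty. P(Xⱼ=1) = ((5-1)/5)^9 = 262144/1953125.
By linearity, E[#empty] = 5·262144/1953125 = 262144/390625.

262144/390625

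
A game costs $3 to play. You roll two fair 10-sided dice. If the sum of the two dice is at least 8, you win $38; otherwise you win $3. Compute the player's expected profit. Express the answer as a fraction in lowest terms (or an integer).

E[payout] = (21/100)·3 + (79/100)·38 = 613/20
Expected profit = 613/20 − 3 = 553/20

553/20 dollars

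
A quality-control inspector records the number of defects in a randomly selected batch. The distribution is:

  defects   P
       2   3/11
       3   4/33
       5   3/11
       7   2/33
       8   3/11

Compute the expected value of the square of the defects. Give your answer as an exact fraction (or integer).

E[X²] = (3/11)·4 + (4/33)·9 + (3/11)·25 + (2/33)·49 + (3/11)·64
     = 971/33

971/33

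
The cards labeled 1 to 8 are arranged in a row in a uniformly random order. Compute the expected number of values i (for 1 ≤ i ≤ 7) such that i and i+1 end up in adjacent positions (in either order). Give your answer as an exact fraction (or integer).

For each i ∈ {1,…,7}, let Xᵢ = 1 if i and i+1 are adjacent. P(Xᵢ=1) = 2·(8−1)!/8! = 2/8.
By linearity, E[ΣXᵢ] = (7)·(2/8) = 7/4.

7/4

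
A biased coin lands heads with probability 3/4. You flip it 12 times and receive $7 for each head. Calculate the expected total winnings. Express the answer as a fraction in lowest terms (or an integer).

E[#heads] = 12·3/4 = 9 (linearity over flips).
E[winnings] = 7·9 = 63.

$63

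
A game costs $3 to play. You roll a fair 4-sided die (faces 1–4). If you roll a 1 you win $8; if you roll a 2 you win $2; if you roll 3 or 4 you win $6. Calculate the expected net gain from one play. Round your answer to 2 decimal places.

E[payout] = (1/4)·2 + (1/2)·6 + (1/4)·8 = 11/2
Expected profit = 11/2 − 3 = 5/2 ≈ $2.50

$2.50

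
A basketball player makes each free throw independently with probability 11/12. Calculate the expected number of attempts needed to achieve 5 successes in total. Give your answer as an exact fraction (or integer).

By linearity (sum of 5 independent geometric waits), E[trials] = 5/p = 5/(11/12) = 60/11.

60/11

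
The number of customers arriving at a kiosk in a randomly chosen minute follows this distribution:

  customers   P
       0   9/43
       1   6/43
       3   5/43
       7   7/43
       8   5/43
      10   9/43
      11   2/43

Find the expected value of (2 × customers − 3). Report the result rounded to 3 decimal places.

7.326

E[2x-3] = (9/43)·(-3) + (6/43)·(-1) + (5/43)·3 + (7/43)·11 + (5/43)·13 + (9/43)·17 + (2/43)·19
     = 315/43 ≈ 7.326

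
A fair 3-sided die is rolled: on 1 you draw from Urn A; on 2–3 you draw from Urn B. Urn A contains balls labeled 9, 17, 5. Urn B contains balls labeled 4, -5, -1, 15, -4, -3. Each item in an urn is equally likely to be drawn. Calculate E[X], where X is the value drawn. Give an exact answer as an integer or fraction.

37/9

E[X | Urn A] = (9 + 17 + 5)/3 = 31/3
E[X | Urn B] = (4 − 5 − 1 + 15 − 4 − 3)/6 = 1
E[X] = (1/3)·31/3 + (2/3)·1 = 37/9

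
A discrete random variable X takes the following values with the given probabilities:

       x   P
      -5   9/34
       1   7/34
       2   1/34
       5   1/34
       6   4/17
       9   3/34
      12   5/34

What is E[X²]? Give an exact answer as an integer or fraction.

756/17

E[X²] = (9/34)·25 + (7/34)·1 + (1/34)·4 + (1/34)·25 + (4/17)·36 + (3/34)·81 + (5/34)·144
     = 756/17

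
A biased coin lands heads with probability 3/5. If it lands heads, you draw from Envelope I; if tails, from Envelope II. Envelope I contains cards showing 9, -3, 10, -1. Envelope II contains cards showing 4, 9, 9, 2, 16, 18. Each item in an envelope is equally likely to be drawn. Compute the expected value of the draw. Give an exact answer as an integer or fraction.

367/60

E[X | Envelope I] = (9 − 3 + 10 − 1)/4 = 15/4
E[X | Envelope II] = (4 + 9 + 9 + 2 + 16 + 18)/6 = 29/3
E[X] = (3/5)·15/4 + (2/5)·29/3 = 367/60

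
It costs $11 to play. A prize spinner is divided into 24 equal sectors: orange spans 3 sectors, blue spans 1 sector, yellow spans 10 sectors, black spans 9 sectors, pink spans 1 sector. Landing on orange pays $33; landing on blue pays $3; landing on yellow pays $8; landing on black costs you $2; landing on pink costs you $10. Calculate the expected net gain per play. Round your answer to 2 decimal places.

E[payout] = (3/24)·33 + (1/24)·3 + (10/24)·8 + (9/24)·(-2) + (1/24)·(-10) = 77/12
Expected profit = 77/12 − 11 = -55/12 ≈ -$4.58

-$4.58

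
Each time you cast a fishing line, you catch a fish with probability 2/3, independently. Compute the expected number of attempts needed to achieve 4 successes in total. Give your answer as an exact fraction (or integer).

6

By linearity (sum of 4 independent geometric waits), E[trials] = 4/p = 4/(2/3) = 6.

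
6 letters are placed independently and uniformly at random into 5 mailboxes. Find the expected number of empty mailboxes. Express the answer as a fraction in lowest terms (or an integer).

Let Xⱼ=1 if mailbox j is empty. P(Xⱼ=1) = ((5-1)/5)^6 = 4096/15625.
By linearity, E[#empty] = 5·4096/15625 = 4096/3125.

4096/3125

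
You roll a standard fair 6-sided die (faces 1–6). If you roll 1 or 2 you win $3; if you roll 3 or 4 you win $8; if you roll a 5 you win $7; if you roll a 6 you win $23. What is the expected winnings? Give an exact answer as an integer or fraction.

E[payout] = (1/3)·3 + (1/6)·7 + (1/3)·8 + (1/6)·23 = 26/3

26/3 dollars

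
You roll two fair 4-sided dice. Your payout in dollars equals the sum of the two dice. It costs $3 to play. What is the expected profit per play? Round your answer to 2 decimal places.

Distribution of the sum of the two dice: 2 w.p. 1/16, 3 w.p. 1/8, 4 w.p. 3/16, 5 w.p. 1/4, 6 w.p. 3/16, 7 w.p. 1/8, …
E[payout] = (1/16)·2 + (1/8)·3 + (3/16)·4 + (1/4)·5 + (3/16)·6 + (1/8)·7 + (1/16)·8 = 5
Expected profit = 5 − 3 = 2 ≈ $2.00

$2.00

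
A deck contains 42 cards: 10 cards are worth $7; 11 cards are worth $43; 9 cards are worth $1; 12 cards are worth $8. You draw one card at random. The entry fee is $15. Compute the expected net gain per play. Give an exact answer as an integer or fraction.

E[payout] = (10/42)·7 + (11/42)·43 + (9/42)·1 + (12/42)·8 = 108/7
Expected profit = 108/7 − 15 = 3/7

3/7 dollars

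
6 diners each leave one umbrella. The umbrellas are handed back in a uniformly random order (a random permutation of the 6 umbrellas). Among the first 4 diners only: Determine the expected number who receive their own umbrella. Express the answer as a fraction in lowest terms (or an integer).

2/3

Let Xᵢ = 1 if person i gets their own umbrella. For each i, P(Xᵢ=1) = 1/6.
By linearity of expectation, E[X₁+…+X_4] = 4·(1/6) = 2/3.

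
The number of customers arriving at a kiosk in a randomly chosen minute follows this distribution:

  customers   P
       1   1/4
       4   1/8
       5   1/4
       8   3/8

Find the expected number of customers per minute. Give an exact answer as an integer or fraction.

E[X] = (1/4)·1 + (1/8)·4 + (1/4)·5 + (3/8)·8
     = 5

5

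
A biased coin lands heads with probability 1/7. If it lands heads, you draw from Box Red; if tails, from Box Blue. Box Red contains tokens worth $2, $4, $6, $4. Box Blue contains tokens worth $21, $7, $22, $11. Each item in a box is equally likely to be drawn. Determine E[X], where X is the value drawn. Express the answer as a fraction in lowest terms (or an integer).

191/14 dollars

E[X | Box Red] = (2 + 4 + 6 + 4)/4 = 4
E[X | Box Blue] = (21 + 7 + 22 + 11)/4 = 61/4
E[X] = (1/7)·4 + (6/7)·61/4 = 191/14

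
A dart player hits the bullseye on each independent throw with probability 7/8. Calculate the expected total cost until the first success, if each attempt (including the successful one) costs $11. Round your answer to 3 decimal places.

$12.571

E[#attempts] = 1/p = 8/7; E[cost] = 11·8/7 = 88/7.
≈ 12.571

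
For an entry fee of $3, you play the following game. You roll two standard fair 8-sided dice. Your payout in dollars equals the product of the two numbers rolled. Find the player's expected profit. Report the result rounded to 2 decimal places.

$17.25

Distribution of the product of the two numbers rolled: 1 w.p. 1/64, 2 w.p. 1/32, 3 w.p. 1/32, 4 w.p. 3/64, 5 w.p. 1/32, 6 w.p. 1/16, …
E[payout] = (1/64)·1 + (1/32)·2 + (1/32)·3 + (3/64)·4 + (1/32)·5 + (1/16)·6 + (1/32)·7 + (1/16)·8 + (1/64)·9 + (1/32)·10 + (1/16)·12 + (1/32)·14 + (1/32)·15 + (3/64)·16 + (1/32)·18 + (1/32)·20 + (1/32)·21 + (1/16)·24 + (1/64)·25 + (1/32)·28 + (1/32)·30 + (1/32)·32 + (1/32)·35 + (1/64)·36 + (1/32)·40 + (1/32)·42 + (1/32)·48 + (1/64)·49 + (1/32)·56 + (1/64)·64 = 81/4
Expected profit = 81/4 − 3 = 69/4 ≈ $17.25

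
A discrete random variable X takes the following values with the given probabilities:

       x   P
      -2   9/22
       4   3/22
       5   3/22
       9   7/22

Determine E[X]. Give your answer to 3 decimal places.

E[X] = (9/22)·(-2) + (3/22)·4 + (3/22)·5 + (7/22)·9
     = 36/11 ≈ 3.273

3.273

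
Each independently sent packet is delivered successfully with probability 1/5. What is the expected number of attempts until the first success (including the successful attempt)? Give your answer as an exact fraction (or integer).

For a geometric distribution, E[trials] = 1/p = 1/(1/5) = 5.

5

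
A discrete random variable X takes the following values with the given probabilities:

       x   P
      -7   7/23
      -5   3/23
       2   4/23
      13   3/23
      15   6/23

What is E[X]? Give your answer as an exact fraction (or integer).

E[X] = (7/23)·(-7) + (3/23)·(-5) + (4/23)·2 + (3/23)·13 + (6/23)·15
     = 73/23

73/23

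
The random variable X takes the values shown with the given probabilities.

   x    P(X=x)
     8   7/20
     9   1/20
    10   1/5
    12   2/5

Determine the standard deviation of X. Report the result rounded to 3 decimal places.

E[X] = 201/20, E[X²] = 2081/20
Var(X) = E[X²] − (E[X])² = 2081/20 − 40401/400 = 1219/400
SD(X) = √(1219/400) ≈ 1.746

1.746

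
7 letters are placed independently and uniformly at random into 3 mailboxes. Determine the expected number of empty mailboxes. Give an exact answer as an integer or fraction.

128/729

Let Xⱼ=1 if mailbox j is empty. P(Xⱼ=1) = ((3-1)/3)^7 = 128/2187.
By linearity, E[#empty] = 3·128/2187 = 128/729.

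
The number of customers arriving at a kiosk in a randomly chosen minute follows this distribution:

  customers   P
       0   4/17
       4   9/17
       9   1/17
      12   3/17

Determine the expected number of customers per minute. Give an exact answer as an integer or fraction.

81/17

E[X] = (4/17)·0 + (9/17)·4 + (1/17)·9 + (3/17)·12
     = 81/17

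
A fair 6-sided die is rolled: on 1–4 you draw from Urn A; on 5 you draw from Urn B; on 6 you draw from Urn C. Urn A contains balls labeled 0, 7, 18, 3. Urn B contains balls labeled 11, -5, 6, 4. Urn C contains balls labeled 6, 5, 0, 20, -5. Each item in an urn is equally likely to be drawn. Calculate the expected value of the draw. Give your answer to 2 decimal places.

E[X | Urn A] = (0 + 7 + 18 + 3)/4 = 7
E[X | Urn B] = (11 − 5 + 6 + 4)/4 = 4
E[X | Urn C] = (6 + 5 + 0 + 20 − 5)/5 = 26/5
E[X] = (2/3)·7 + (1/6)·4 + (1/6)·26/5 = 31/5 ≈ 6.20

6.20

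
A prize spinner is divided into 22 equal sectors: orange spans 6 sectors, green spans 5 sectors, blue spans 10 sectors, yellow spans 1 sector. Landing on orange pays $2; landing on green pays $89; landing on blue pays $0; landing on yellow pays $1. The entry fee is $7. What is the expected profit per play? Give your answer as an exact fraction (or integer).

E[payout] = (6/22)·2 + (5/22)·89 + (10/22)·0 + (1/22)·1 = 229/11
Expected profit = 229/11 − 7 = 152/11

152/11 dollars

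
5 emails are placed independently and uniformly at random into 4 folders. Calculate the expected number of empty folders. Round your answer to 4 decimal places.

Let Xⱼ=1 if folder j is empty. P(Xⱼ=1) = ((4-1)/4)^5 = 243/1024.
By linearity, E[#empty] = 4·243/1024 = 243/256.
≈ 0.9492

0.9492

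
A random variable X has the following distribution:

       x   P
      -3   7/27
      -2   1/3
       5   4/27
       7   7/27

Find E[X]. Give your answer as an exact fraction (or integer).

10/9

E[X] = (7/27)·(-3) + (1/3)·(-2) + (4/27)·5 + (7/27)·7
     = 10/9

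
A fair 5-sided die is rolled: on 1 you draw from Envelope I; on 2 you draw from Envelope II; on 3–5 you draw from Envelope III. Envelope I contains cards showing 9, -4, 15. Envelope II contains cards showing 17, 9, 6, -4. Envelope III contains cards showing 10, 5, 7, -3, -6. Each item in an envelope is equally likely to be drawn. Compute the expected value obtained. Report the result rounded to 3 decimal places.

E[X | Envelope I] = (9 − 4 + 15)/3 = 20/3
E[X | Envelope II] = (17 + 9 + 6 − 4)/4 = 7
E[X | Envelope III] = (10 + 5 + 7 − 3 − 6)/5 = 13/5
E[X] = (1/5)·20/3 + (1/5)·7 + (3/5)·13/5 = 322/75 ≈ 4.293

4.293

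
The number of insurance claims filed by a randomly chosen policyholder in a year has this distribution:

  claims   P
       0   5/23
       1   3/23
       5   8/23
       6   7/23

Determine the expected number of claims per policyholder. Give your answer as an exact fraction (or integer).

85/23

E[X] = (5/23)·0 + (3/23)·1 + (8/23)·5 + (7/23)·6
     = 85/23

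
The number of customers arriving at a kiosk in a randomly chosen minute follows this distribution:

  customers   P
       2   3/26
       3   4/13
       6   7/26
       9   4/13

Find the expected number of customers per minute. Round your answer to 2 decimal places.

E[X] = (3/26)·2 + (4/13)·3 + (7/26)·6 + (4/13)·9
     = 72/13 ≈ 5.54

5.54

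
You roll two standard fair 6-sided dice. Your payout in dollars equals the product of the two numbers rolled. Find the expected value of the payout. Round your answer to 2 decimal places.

$12.25

Distribution of the product of the two numbers rolled: 1 w.p. 1/36, 2 w.p. 1/18, 3 w.p. 1/18, 4 w.p. 1/12, 5 w.p. 1/18, 6 w.p. 1/9, …
E[payout] = (1/36)·1 + (1/18)·2 + (1/18)·3 + (1/12)·4 + (1/18)·5 + (1/9)·6 + (1/18)·8 + (1/36)·9 + (1/18)·10 + (1/9)·12 + (1/18)·15 + (1/36)·16 + (1/18)·18 + (1/18)·20 + (1/18)·24 + (1/36)·25 + (1/18)·30 + (1/36)·36 = 49/4
≈ $12.25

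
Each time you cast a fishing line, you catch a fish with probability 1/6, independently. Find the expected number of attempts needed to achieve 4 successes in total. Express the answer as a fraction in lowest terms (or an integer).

By linearity (sum of 4 independent geometric waits), E[trials] = 4/p = 4/(1/6) = 24.

24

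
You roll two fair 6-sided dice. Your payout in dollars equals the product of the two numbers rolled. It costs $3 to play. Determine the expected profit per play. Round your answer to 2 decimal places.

Distribution of the product of the two numbers rolled: 1 w.p. 1/36, 2 w.p. 1/18, 3 w.p. 1/18, 4 w.p. 1/12, 5 w.p. 1/18, 6 w.p. 1/9, …
E[payout] = (1/36)·1 + (1/18)·2 + (1/18)·3 + (1/12)·4 + (1/18)·5 + (1/9)·6 + (1/18)·8 + (1/36)·9 + (1/18)·10 + (1/9)·12 + (1/18)·15 + (1/36)·16 + (1/18)·18 + (1/18)·20 + (1/18)·24 + (1/36)·25 + (1/18)·30 + (1/36)·36 = 49/4
Expected profit = 49/4 − 3 = 37/4 ≈ $9.25

$9.25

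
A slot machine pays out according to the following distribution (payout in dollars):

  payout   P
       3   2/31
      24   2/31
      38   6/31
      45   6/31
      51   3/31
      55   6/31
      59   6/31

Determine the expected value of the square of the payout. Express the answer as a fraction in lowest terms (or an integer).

68823/31

E[X²] = (2/31)·9 + (2/31)·576 + (6/31)·1444 + (6/31)·2025 + (3/31)·2601 + (6/31)·3025 + (6/31)·3481
     = 68823/31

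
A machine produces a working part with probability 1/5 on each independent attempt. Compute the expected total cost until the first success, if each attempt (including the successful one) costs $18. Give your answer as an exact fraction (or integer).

E[#attempts] = 1/p = 5; E[cost] = 18·5 = 90.

$90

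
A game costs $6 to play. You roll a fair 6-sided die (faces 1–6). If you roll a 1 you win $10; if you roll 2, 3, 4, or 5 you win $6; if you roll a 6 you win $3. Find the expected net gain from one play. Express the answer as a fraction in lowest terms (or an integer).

1/6 dollars

E[payout] = (1/6)·3 + (2/3)·6 + (1/6)·10 = 37/6
Expected profit = 37/6 − 6 = 1/6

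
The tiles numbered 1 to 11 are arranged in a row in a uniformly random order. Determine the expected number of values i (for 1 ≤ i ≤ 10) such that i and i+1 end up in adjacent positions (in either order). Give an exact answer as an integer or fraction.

20/11

For each i ∈ {1,…,10}, let Xᵢ = 1 if i and i+1 are adjacent. P(Xᵢ=1) = 2·(11−1)!/11! = 2/11.
By linearity, E[ΣXᵢ] = (10)·(2/11) = 20/11.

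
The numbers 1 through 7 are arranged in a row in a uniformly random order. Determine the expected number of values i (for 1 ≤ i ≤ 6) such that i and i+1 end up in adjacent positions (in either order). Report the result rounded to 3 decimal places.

For each i ∈ {1,…,6}, let Xᵢ = 1 if i and i+1 are adjacent. P(Xᵢ=1) = 2·(7−1)!/7! = 2/7.
By linearity, E[ΣXᵢ] = (6)·(2/7) = 12/7.
≈ 1.714

1.714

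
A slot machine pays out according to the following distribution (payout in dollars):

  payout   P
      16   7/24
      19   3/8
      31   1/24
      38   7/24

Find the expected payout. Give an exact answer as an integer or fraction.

E[X] = (7/24)·16 + (3/8)·19 + (1/24)·31 + (7/24)·38
     = 145/6

145/6 dollars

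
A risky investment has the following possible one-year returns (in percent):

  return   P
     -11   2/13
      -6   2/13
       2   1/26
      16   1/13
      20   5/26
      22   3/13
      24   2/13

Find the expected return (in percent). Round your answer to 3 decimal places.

E[X] = (2/13)·(-11) + (2/13)·(-6) + (1/26)·2 + (1/13)·16 + (5/26)·20 + (3/13)·22 + (2/13)·24
     = 147/13 ≈ 11.308

11.308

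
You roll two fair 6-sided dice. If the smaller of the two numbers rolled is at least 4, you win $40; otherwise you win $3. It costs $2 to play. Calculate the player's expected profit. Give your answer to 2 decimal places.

E[payout] = (3/4)·3 + (1/4)·40 = 49/4
Expected profit = 49/4 − 2 = 41/4 ≈ $10.25

$10.25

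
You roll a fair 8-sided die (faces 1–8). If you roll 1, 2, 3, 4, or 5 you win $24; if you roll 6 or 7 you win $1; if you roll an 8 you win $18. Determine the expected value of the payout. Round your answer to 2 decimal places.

$17.50

E[payout] = (1/4)·1 + (1/8)·18 + (5/8)·24 = 35/2
≈ $17.50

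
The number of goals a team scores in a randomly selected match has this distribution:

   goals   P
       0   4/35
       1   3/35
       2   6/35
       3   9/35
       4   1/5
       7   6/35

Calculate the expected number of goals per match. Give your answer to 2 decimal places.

E[X] = (4/35)·0 + (3/35)·1 + (6/35)·2 + (9/35)·3 + (1/5)·4 + (6/35)·7
     = 16/5 ≈ 3.20

3.20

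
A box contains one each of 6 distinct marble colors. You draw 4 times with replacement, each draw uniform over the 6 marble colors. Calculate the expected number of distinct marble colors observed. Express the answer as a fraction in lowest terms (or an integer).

671/216

Let Xⱼ=1 if type j appears at least once. P(Xⱼ=1) = 1 − ((6−1)/6)^4 = 671/1296.
E[#distinct] = 6·671/1296 = 671/216.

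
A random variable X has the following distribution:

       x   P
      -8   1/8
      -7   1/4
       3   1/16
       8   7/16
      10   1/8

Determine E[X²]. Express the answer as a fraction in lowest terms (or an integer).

981/16

E[X²] = (1/8)·64 + (1/4)·49 + (1/16)·9 + (7/16)·64 + (1/8)·100
     = 981/16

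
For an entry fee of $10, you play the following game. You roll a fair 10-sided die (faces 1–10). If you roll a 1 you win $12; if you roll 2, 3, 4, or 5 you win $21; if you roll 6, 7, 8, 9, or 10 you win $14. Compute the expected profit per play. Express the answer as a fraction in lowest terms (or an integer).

E[payout] = (1/10)·12 + (1/2)·14 + (2/5)·21 = 83/5
Expected profit = 83/5 − 10 = 33/5

33/5 dollars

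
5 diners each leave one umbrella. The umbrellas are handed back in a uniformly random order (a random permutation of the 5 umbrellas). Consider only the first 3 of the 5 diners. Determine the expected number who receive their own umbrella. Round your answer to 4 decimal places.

Let Xᵢ = 1 if person i gets their own umbrella. For each i, P(Xᵢ=1) = 1/5.
By linearity of expectation, E[X₁+…+X_3] = 3·(1/5) = 3/5.
≈ 0.6000

0.6000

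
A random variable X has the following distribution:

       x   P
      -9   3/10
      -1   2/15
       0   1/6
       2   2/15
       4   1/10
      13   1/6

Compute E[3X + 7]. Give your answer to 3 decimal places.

E[3x+7] = (3/10)·(-20) + (2/15)·4 + (1/6)·7 + (2/15)·13 + (1/10)·19 + (1/6)·46
     = 7 ≈ 7.000

7.000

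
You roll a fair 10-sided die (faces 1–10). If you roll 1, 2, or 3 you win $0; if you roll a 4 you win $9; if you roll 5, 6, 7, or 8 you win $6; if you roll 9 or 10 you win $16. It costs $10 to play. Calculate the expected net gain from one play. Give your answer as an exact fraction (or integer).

-7/2 dollars

E[payout] = (3/10)·0 + (2/5)·6 + (1/10)·9 + (1/5)·16 = 13/2
Expected profit = 13/2 − 10 = -7/2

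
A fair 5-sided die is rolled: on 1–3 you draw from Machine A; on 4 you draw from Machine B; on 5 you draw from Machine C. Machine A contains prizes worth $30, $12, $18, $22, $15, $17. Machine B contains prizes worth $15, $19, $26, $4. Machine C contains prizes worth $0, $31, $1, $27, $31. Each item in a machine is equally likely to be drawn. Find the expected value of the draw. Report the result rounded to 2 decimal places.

E[X | Machine A] = (30 + 12 + 18 + 22 + 15 + 17)/6 = 19
E[X | Machine B] = (15 + 19 + 26 + 4)/4 = 16
E[X | Machine C] = (0 + 31 + 1 + 27 + 31)/5 = 18
E[X] = (3/5)·19 + (1/5)·16 + (1/5)·18 = 91/5 ≈ 18.20

$18.20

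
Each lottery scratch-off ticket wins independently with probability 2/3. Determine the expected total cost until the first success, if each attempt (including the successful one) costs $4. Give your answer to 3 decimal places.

E[#attempts] = 1/p = 3/2; E[cost] = 4·3/2 = 6.
≈ 6.000

$6.000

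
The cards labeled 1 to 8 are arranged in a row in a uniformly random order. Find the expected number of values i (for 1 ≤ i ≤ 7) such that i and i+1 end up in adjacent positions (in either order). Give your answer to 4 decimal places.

For each i ∈ {1,…,7}, let Xᵢ = 1 if i and i+1 are adjacent. P(Xᵢ=1) = 2·(8−1)!/8! = 2/8.
By linearity, E[ΣXᵢ] = (7)·(2/8) = 7/4.
≈ 1.7500

1.7500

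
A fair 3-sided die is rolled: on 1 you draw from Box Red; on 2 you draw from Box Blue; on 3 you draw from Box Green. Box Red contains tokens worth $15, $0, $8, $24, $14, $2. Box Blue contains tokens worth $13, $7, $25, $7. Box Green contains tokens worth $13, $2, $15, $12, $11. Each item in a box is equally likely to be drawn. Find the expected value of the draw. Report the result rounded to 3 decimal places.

$11.367

E[X | Box Red] = (15 + 0 + 8 + 24 + 14 + 2)/6 = 21/2
E[X | Box Blue] = (13 + 7 + 25 + 7)/4 = 13
E[X | Box Green] = (13 + 2 + 15 + 12 + 11)/5 = 53/5
E[X] = (1/3)·21/2 + (1/3)·13 + (1/3)·53/5 = 341/30 ≈ 11.367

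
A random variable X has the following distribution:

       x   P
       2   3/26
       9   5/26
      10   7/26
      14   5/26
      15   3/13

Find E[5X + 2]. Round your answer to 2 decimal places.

E[5x+2] = (3/26)·12 + (5/26)·47 + (7/26)·52 + (5/26)·72 + (3/13)·77
     = 1457/26 ≈ 56.04

56.04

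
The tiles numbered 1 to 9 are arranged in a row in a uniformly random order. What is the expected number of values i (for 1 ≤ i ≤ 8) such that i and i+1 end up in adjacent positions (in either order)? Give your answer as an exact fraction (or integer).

16/9

For each i ∈ {1,…,8}, let Xᵢ = 1 if i and i+1 are adjacent. P(Xᵢ=1) = 2·(9−1)!/9! = 2/9.
By linearity, E[ΣXᵢ] = (8)·(2/9) = 16/9.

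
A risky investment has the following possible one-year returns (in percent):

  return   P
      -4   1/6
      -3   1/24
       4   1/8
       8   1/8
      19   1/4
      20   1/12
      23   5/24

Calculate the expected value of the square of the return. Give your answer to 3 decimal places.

E[X²] = (1/6)·16 + (1/24)·9 + (1/8)·16 + (1/8)·64 + (1/4)·361 + (1/12)·400 + (5/24)·529
     = 1481/6 ≈ 246.833

246.833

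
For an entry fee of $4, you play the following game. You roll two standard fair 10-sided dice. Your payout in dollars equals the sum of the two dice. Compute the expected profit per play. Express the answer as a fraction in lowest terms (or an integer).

Distribution of the sum of the two dice: 2 w.p. 1/100, 3 w.p. 1/50, 4 w.p. 3/100, 5 w.p. 1/25, 6 w.p. 1/20, 7 w.p. 3/50, …
E[payout] = (1/100)·2 + (1/50)·3 + (3/100)·4 + (1/25)·5 + (1/20)·6 + (3/50)·7 + (7/100)·8 + (2/25)·9 + (9/100)·10 + (1/10)·11 + (9/100)·12 + (2/25)·13 + (7/100)·14 + (3/50)·15 + (1/20)·16 + (1/25)·17 + (3/100)·18 + (1/50)·19 + (1/100)·20 = 11
Expected profit = 11 − 4 = 7

$7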